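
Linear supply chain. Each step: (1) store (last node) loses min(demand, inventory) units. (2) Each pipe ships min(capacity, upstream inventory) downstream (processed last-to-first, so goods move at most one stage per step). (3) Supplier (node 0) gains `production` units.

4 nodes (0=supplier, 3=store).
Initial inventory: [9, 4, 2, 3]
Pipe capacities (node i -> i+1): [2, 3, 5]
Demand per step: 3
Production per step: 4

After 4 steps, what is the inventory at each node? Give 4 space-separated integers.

Step 1: demand=3,sold=3 ship[2->3]=2 ship[1->2]=3 ship[0->1]=2 prod=4 -> inv=[11 3 3 2]
Step 2: demand=3,sold=2 ship[2->3]=3 ship[1->2]=3 ship[0->1]=2 prod=4 -> inv=[13 2 3 3]
Step 3: demand=3,sold=3 ship[2->3]=3 ship[1->2]=2 ship[0->1]=2 prod=4 -> inv=[15 2 2 3]
Step 4: demand=3,sold=3 ship[2->3]=2 ship[1->2]=2 ship[0->1]=2 prod=4 -> inv=[17 2 2 2]

17 2 2 2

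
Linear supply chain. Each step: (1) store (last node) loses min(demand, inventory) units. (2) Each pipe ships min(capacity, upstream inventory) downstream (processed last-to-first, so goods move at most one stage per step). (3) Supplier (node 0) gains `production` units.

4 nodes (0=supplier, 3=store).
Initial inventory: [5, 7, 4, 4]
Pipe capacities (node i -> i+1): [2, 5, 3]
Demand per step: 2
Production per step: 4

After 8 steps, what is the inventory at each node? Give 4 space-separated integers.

Step 1: demand=2,sold=2 ship[2->3]=3 ship[1->2]=5 ship[0->1]=2 prod=4 -> inv=[7 4 6 5]
Step 2: demand=2,sold=2 ship[2->3]=3 ship[1->2]=4 ship[0->1]=2 prod=4 -> inv=[9 2 7 6]
Step 3: demand=2,sold=2 ship[2->3]=3 ship[1->2]=2 ship[0->1]=2 prod=4 -> inv=[11 2 6 7]
Step 4: demand=2,sold=2 ship[2->3]=3 ship[1->2]=2 ship[0->1]=2 prod=4 -> inv=[13 2 5 8]
Step 5: demand=2,sold=2 ship[2->3]=3 ship[1->2]=2 ship[0->1]=2 prod=4 -> inv=[15 2 4 9]
Step 6: demand=2,sold=2 ship[2->3]=3 ship[1->2]=2 ship[0->1]=2 prod=4 -> inv=[17 2 3 10]
Step 7: demand=2,sold=2 ship[2->3]=3 ship[1->2]=2 ship[0->1]=2 prod=4 -> inv=[19 2 2 11]
Step 8: demand=2,sold=2 ship[2->3]=2 ship[1->2]=2 ship[0->1]=2 prod=4 -> inv=[21 2 2 11]

21 2 2 11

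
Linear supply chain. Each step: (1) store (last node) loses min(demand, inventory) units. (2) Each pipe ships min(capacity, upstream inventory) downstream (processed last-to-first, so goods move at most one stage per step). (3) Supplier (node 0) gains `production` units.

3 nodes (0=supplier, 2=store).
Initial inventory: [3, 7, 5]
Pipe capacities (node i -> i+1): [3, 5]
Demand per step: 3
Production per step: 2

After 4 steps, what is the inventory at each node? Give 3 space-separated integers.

Step 1: demand=3,sold=3 ship[1->2]=5 ship[0->1]=3 prod=2 -> inv=[2 5 7]
Step 2: demand=3,sold=3 ship[1->2]=5 ship[0->1]=2 prod=2 -> inv=[2 2 9]
Step 3: demand=3,sold=3 ship[1->2]=2 ship[0->1]=2 prod=2 -> inv=[2 2 8]
Step 4: demand=3,sold=3 ship[1->2]=2 ship[0->1]=2 prod=2 -> inv=[2 2 7]

2 2 7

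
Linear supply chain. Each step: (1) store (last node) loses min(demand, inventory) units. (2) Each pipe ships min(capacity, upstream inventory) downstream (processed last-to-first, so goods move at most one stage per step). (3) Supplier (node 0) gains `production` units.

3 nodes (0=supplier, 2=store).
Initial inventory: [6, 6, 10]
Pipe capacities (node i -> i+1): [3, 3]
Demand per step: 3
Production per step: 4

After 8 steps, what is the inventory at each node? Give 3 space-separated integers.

Step 1: demand=3,sold=3 ship[1->2]=3 ship[0->1]=3 prod=4 -> inv=[7 6 10]
Step 2: demand=3,sold=3 ship[1->2]=3 ship[0->1]=3 prod=4 -> inv=[8 6 10]
Step 3: demand=3,sold=3 ship[1->2]=3 ship[0->1]=3 prod=4 -> inv=[9 6 10]
Step 4: demand=3,sold=3 ship[1->2]=3 ship[0->1]=3 prod=4 -> inv=[10 6 10]
Step 5: demand=3,sold=3 ship[1->2]=3 ship[0->1]=3 prod=4 -> inv=[11 6 10]
Step 6: demand=3,sold=3 ship[1->2]=3 ship[0->1]=3 prod=4 -> inv=[12 6 10]
Step 7: demand=3,sold=3 ship[1->2]=3 ship[0->1]=3 prod=4 -> inv=[13 6 10]
Step 8: demand=3,sold=3 ship[1->2]=3 ship[0->1]=3 prod=4 -> inv=[14 6 10]

14 6 10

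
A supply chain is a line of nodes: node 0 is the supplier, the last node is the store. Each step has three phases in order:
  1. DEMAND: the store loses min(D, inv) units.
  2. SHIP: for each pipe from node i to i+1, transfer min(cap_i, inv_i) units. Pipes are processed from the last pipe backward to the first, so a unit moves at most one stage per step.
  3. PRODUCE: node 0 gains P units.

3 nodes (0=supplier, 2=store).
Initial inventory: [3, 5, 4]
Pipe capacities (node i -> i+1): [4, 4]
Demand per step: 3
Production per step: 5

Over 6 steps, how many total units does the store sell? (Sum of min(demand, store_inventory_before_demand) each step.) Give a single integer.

Step 1: sold=3 (running total=3) -> [5 4 5]
Step 2: sold=3 (running total=6) -> [6 4 6]
Step 3: sold=3 (running total=9) -> [7 4 7]
Step 4: sold=3 (running total=12) -> [8 4 8]
Step 5: sold=3 (running total=15) -> [9 4 9]
Step 6: sold=3 (running total=18) -> [10 4 10]

Answer: 18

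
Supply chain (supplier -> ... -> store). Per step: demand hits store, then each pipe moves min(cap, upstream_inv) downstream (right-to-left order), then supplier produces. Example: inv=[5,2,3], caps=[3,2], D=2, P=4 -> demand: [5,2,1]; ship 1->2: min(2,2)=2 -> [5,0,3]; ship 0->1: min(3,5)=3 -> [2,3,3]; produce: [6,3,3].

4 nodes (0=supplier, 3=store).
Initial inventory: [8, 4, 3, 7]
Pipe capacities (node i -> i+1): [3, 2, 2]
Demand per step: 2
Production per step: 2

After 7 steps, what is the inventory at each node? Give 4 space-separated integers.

Step 1: demand=2,sold=2 ship[2->3]=2 ship[1->2]=2 ship[0->1]=3 prod=2 -> inv=[7 5 3 7]
Step 2: demand=2,sold=2 ship[2->3]=2 ship[1->2]=2 ship[0->1]=3 prod=2 -> inv=[6 6 3 7]
Step 3: demand=2,sold=2 ship[2->3]=2 ship[1->2]=2 ship[0->1]=3 prod=2 -> inv=[5 7 3 7]
Step 4: demand=2,sold=2 ship[2->3]=2 ship[1->2]=2 ship[0->1]=3 prod=2 -> inv=[4 8 3 7]
Step 5: demand=2,sold=2 ship[2->3]=2 ship[1->2]=2 ship[0->1]=3 prod=2 -> inv=[3 9 3 7]
Step 6: demand=2,sold=2 ship[2->3]=2 ship[1->2]=2 ship[0->1]=3 prod=2 -> inv=[2 10 3 7]
Step 7: demand=2,sold=2 ship[2->3]=2 ship[1->2]=2 ship[0->1]=2 prod=2 -> inv=[2 10 3 7]

2 10 3 7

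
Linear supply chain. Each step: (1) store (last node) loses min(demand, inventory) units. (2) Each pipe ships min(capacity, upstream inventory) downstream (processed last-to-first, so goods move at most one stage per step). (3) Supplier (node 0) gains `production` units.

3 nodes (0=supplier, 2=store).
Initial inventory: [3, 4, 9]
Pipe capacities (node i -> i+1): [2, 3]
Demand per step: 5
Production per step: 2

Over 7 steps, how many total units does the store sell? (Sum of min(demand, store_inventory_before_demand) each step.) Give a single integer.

Answer: 23

Derivation:
Step 1: sold=5 (running total=5) -> [3 3 7]
Step 2: sold=5 (running total=10) -> [3 2 5]
Step 3: sold=5 (running total=15) -> [3 2 2]
Step 4: sold=2 (running total=17) -> [3 2 2]
Step 5: sold=2 (running total=19) -> [3 2 2]
Step 6: sold=2 (running total=21) -> [3 2 2]
Step 7: sold=2 (running total=23) -> [3 2 2]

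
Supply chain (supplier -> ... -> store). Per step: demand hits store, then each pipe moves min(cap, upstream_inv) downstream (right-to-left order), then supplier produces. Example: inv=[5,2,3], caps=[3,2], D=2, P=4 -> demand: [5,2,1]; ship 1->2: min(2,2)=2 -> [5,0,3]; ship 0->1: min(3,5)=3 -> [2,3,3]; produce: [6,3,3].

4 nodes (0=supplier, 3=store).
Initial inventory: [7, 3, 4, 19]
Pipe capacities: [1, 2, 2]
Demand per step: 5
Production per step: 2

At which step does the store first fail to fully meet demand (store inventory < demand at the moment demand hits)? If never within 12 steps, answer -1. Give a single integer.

Step 1: demand=5,sold=5 ship[2->3]=2 ship[1->2]=2 ship[0->1]=1 prod=2 -> [8 2 4 16]
Step 2: demand=5,sold=5 ship[2->3]=2 ship[1->2]=2 ship[0->1]=1 prod=2 -> [9 1 4 13]
Step 3: demand=5,sold=5 ship[2->3]=2 ship[1->2]=1 ship[0->1]=1 prod=2 -> [10 1 3 10]
Step 4: demand=5,sold=5 ship[2->3]=2 ship[1->2]=1 ship[0->1]=1 prod=2 -> [11 1 2 7]
Step 5: demand=5,sold=5 ship[2->3]=2 ship[1->2]=1 ship[0->1]=1 prod=2 -> [12 1 1 4]
Step 6: demand=5,sold=4 ship[2->3]=1 ship[1->2]=1 ship[0->1]=1 prod=2 -> [13 1 1 1]
Step 7: demand=5,sold=1 ship[2->3]=1 ship[1->2]=1 ship[0->1]=1 prod=2 -> [14 1 1 1]
Step 8: demand=5,sold=1 ship[2->3]=1 ship[1->2]=1 ship[0->1]=1 prod=2 -> [15 1 1 1]
Step 9: demand=5,sold=1 ship[2->3]=1 ship[1->2]=1 ship[0->1]=1 prod=2 -> [16 1 1 1]
Step 10: demand=5,sold=1 ship[2->3]=1 ship[1->2]=1 ship[0->1]=1 prod=2 -> [17 1 1 1]
Step 11: demand=5,sold=1 ship[2->3]=1 ship[1->2]=1 ship[0->1]=1 prod=2 -> [18 1 1 1]
Step 12: demand=5,sold=1 ship[2->3]=1 ship[1->2]=1 ship[0->1]=1 prod=2 -> [19 1 1 1]
First stockout at step 6

6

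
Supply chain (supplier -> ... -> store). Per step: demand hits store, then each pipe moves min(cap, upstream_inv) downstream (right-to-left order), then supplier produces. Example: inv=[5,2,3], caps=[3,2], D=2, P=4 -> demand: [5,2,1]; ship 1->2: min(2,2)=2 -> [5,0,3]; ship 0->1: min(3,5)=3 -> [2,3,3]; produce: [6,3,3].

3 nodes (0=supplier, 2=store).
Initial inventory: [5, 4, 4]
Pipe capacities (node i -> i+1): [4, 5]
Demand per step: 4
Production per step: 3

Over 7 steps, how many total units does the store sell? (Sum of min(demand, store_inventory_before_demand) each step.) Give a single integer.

Answer: 25

Derivation:
Step 1: sold=4 (running total=4) -> [4 4 4]
Step 2: sold=4 (running total=8) -> [3 4 4]
Step 3: sold=4 (running total=12) -> [3 3 4]
Step 4: sold=4 (running total=16) -> [3 3 3]
Step 5: sold=3 (running total=19) -> [3 3 3]
Step 6: sold=3 (running total=22) -> [3 3 3]
Step 7: sold=3 (running total=25) -> [3 3 3]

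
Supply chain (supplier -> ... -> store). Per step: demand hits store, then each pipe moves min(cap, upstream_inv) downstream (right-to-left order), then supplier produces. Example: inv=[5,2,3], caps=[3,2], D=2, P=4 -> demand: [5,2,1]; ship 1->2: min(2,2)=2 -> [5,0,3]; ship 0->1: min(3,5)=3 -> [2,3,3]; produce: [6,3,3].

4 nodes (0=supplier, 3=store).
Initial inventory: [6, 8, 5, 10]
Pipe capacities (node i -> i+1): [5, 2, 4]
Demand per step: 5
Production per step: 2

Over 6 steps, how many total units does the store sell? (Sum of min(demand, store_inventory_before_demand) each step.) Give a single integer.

Step 1: sold=5 (running total=5) -> [3 11 3 9]
Step 2: sold=5 (running total=10) -> [2 12 2 7]
Step 3: sold=5 (running total=15) -> [2 12 2 4]
Step 4: sold=4 (running total=19) -> [2 12 2 2]
Step 5: sold=2 (running total=21) -> [2 12 2 2]
Step 6: sold=2 (running total=23) -> [2 12 2 2]

Answer: 23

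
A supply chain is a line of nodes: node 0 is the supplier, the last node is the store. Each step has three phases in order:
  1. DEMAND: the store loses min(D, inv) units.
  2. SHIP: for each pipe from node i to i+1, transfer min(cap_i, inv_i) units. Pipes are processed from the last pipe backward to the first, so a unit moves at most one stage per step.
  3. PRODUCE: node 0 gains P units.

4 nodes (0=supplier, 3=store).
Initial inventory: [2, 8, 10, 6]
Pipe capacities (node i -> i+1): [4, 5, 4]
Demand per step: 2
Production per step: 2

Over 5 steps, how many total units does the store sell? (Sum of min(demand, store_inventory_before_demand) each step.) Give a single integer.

Step 1: sold=2 (running total=2) -> [2 5 11 8]
Step 2: sold=2 (running total=4) -> [2 2 12 10]
Step 3: sold=2 (running total=6) -> [2 2 10 12]
Step 4: sold=2 (running total=8) -> [2 2 8 14]
Step 5: sold=2 (running total=10) -> [2 2 6 16]

Answer: 10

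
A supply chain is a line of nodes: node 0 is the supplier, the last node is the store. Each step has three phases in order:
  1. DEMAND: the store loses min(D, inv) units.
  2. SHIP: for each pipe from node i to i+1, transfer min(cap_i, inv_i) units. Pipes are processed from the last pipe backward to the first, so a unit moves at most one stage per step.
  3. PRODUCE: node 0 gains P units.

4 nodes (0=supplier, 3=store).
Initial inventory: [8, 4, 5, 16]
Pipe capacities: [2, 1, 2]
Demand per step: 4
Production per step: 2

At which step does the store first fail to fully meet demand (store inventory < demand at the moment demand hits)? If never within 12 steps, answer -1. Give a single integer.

Step 1: demand=4,sold=4 ship[2->3]=2 ship[1->2]=1 ship[0->1]=2 prod=2 -> [8 5 4 14]
Step 2: demand=4,sold=4 ship[2->3]=2 ship[1->2]=1 ship[0->1]=2 prod=2 -> [8 6 3 12]
Step 3: demand=4,sold=4 ship[2->3]=2 ship[1->2]=1 ship[0->1]=2 prod=2 -> [8 7 2 10]
Step 4: demand=4,sold=4 ship[2->3]=2 ship[1->2]=1 ship[0->1]=2 prod=2 -> [8 8 1 8]
Step 5: demand=4,sold=4 ship[2->3]=1 ship[1->2]=1 ship[0->1]=2 prod=2 -> [8 9 1 5]
Step 6: demand=4,sold=4 ship[2->3]=1 ship[1->2]=1 ship[0->1]=2 prod=2 -> [8 10 1 2]
Step 7: demand=4,sold=2 ship[2->3]=1 ship[1->2]=1 ship[0->1]=2 prod=2 -> [8 11 1 1]
Step 8: demand=4,sold=1 ship[2->3]=1 ship[1->2]=1 ship[0->1]=2 prod=2 -> [8 12 1 1]
Step 9: demand=4,sold=1 ship[2->3]=1 ship[1->2]=1 ship[0->1]=2 prod=2 -> [8 13 1 1]
Step 10: demand=4,sold=1 ship[2->3]=1 ship[1->2]=1 ship[0->1]=2 prod=2 -> [8 14 1 1]
Step 11: demand=4,sold=1 ship[2->3]=1 ship[1->2]=1 ship[0->1]=2 prod=2 -> [8 15 1 1]
Step 12: demand=4,sold=1 ship[2->3]=1 ship[1->2]=1 ship[0->1]=2 prod=2 -> [8 16 1 1]
First stockout at step 7

7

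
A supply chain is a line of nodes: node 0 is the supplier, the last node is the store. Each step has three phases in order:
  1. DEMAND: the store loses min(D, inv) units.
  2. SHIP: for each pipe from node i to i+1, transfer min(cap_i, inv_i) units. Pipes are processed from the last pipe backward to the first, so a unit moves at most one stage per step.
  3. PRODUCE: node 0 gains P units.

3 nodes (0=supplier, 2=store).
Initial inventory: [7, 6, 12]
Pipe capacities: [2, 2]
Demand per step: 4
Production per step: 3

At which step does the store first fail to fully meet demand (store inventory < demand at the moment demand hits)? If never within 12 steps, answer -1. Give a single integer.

Step 1: demand=4,sold=4 ship[1->2]=2 ship[0->1]=2 prod=3 -> [8 6 10]
Step 2: demand=4,sold=4 ship[1->2]=2 ship[0->1]=2 prod=3 -> [9 6 8]
Step 3: demand=4,sold=4 ship[1->2]=2 ship[0->1]=2 prod=3 -> [10 6 6]
Step 4: demand=4,sold=4 ship[1->2]=2 ship[0->1]=2 prod=3 -> [11 6 4]
Step 5: demand=4,sold=4 ship[1->2]=2 ship[0->1]=2 prod=3 -> [12 6 2]
Step 6: demand=4,sold=2 ship[1->2]=2 ship[0->1]=2 prod=3 -> [13 6 2]
Step 7: demand=4,sold=2 ship[1->2]=2 ship[0->1]=2 prod=3 -> [14 6 2]
Step 8: demand=4,sold=2 ship[1->2]=2 ship[0->1]=2 prod=3 -> [15 6 2]
Step 9: demand=4,sold=2 ship[1->2]=2 ship[0->1]=2 prod=3 -> [16 6 2]
Step 10: demand=4,sold=2 ship[1->2]=2 ship[0->1]=2 prod=3 -> [17 6 2]
Step 11: demand=4,sold=2 ship[1->2]=2 ship[0->1]=2 prod=3 -> [18 6 2]
Step 12: demand=4,sold=2 ship[1->2]=2 ship[0->1]=2 prod=3 -> [19 6 2]
First stockout at step 6

6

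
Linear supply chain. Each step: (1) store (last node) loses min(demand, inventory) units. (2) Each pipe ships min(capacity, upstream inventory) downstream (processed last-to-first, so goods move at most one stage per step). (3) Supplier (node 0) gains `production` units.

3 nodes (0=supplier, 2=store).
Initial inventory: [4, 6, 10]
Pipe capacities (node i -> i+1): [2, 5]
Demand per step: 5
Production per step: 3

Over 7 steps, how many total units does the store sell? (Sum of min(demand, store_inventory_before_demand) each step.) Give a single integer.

Step 1: sold=5 (running total=5) -> [5 3 10]
Step 2: sold=5 (running total=10) -> [6 2 8]
Step 3: sold=5 (running total=15) -> [7 2 5]
Step 4: sold=5 (running total=20) -> [8 2 2]
Step 5: sold=2 (running total=22) -> [9 2 2]
Step 6: sold=2 (running total=24) -> [10 2 2]
Step 7: sold=2 (running total=26) -> [11 2 2]

Answer: 26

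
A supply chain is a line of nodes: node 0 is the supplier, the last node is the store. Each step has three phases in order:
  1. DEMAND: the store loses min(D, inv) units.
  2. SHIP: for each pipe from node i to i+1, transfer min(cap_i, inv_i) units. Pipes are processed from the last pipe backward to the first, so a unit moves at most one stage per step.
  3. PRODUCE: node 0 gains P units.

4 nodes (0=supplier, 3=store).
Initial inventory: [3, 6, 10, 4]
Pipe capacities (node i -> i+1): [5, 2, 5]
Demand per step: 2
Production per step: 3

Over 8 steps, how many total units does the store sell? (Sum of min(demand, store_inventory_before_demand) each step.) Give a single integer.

Answer: 16

Derivation:
Step 1: sold=2 (running total=2) -> [3 7 7 7]
Step 2: sold=2 (running total=4) -> [3 8 4 10]
Step 3: sold=2 (running total=6) -> [3 9 2 12]
Step 4: sold=2 (running total=8) -> [3 10 2 12]
Step 5: sold=2 (running total=10) -> [3 11 2 12]
Step 6: sold=2 (running total=12) -> [3 12 2 12]
Step 7: sold=2 (running total=14) -> [3 13 2 12]
Step 8: sold=2 (running total=16) -> [3 14 2 12]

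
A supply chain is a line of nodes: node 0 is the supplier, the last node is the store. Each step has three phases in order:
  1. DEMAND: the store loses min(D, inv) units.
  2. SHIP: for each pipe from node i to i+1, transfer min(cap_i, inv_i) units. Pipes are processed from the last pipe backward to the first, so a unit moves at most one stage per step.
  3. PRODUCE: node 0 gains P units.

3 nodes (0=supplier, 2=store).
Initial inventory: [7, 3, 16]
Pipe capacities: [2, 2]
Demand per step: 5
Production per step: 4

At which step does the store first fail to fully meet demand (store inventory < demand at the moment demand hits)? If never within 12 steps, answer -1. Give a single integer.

Step 1: demand=5,sold=5 ship[1->2]=2 ship[0->1]=2 prod=4 -> [9 3 13]
Step 2: demand=5,sold=5 ship[1->2]=2 ship[0->1]=2 prod=4 -> [11 3 10]
Step 3: demand=5,sold=5 ship[1->2]=2 ship[0->1]=2 prod=4 -> [13 3 7]
Step 4: demand=5,sold=5 ship[1->2]=2 ship[0->1]=2 prod=4 -> [15 3 4]
Step 5: demand=5,sold=4 ship[1->2]=2 ship[0->1]=2 prod=4 -> [17 3 2]
Step 6: demand=5,sold=2 ship[1->2]=2 ship[0->1]=2 prod=4 -> [19 3 2]
Step 7: demand=5,sold=2 ship[1->2]=2 ship[0->1]=2 prod=4 -> [21 3 2]
Step 8: demand=5,sold=2 ship[1->2]=2 ship[0->1]=2 prod=4 -> [23 3 2]
Step 9: demand=5,sold=2 ship[1->2]=2 ship[0->1]=2 prod=4 -> [25 3 2]
Step 10: demand=5,sold=2 ship[1->2]=2 ship[0->1]=2 prod=4 -> [27 3 2]
Step 11: demand=5,sold=2 ship[1->2]=2 ship[0->1]=2 prod=4 -> [29 3 2]
Step 12: demand=5,sold=2 ship[1->2]=2 ship[0->1]=2 prod=4 -> [31 3 2]
First stockout at step 5

5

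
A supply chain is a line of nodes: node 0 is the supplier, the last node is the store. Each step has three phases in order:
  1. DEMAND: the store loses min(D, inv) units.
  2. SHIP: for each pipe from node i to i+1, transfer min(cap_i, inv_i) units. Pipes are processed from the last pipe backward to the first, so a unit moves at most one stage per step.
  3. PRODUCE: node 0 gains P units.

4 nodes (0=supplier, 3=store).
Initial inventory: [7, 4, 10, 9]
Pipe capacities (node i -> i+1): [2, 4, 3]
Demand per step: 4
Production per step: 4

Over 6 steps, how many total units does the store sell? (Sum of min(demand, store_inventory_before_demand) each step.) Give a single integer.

Step 1: sold=4 (running total=4) -> [9 2 11 8]
Step 2: sold=4 (running total=8) -> [11 2 10 7]
Step 3: sold=4 (running total=12) -> [13 2 9 6]
Step 4: sold=4 (running total=16) -> [15 2 8 5]
Step 5: sold=4 (running total=20) -> [17 2 7 4]
Step 6: sold=4 (running total=24) -> [19 2 6 3]

Answer: 24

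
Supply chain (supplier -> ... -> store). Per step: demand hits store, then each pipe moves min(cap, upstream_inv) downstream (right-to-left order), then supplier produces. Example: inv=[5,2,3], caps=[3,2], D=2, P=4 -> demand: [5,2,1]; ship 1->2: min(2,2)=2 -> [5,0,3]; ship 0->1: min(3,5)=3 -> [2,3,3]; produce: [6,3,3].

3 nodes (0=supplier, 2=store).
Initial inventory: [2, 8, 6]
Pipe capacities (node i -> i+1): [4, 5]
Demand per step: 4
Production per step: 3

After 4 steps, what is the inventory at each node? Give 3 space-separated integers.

Step 1: demand=4,sold=4 ship[1->2]=5 ship[0->1]=2 prod=3 -> inv=[3 5 7]
Step 2: demand=4,sold=4 ship[1->2]=5 ship[0->1]=3 prod=3 -> inv=[3 3 8]
Step 3: demand=4,sold=4 ship[1->2]=3 ship[0->1]=3 prod=3 -> inv=[3 3 7]
Step 4: demand=4,sold=4 ship[1->2]=3 ship[0->1]=3 prod=3 -> inv=[3 3 6]

3 3 6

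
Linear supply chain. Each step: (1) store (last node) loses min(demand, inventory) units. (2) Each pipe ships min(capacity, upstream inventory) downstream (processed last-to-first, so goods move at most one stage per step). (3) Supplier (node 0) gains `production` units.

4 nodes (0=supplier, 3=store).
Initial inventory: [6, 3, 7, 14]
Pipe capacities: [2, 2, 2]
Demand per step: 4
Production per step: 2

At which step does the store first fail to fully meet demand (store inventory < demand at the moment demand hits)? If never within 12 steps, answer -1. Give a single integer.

Step 1: demand=4,sold=4 ship[2->3]=2 ship[1->2]=2 ship[0->1]=2 prod=2 -> [6 3 7 12]
Step 2: demand=4,sold=4 ship[2->3]=2 ship[1->2]=2 ship[0->1]=2 prod=2 -> [6 3 7 10]
Step 3: demand=4,sold=4 ship[2->3]=2 ship[1->2]=2 ship[0->1]=2 prod=2 -> [6 3 7 8]
Step 4: demand=4,sold=4 ship[2->3]=2 ship[1->2]=2 ship[0->1]=2 prod=2 -> [6 3 7 6]
Step 5: demand=4,sold=4 ship[2->3]=2 ship[1->2]=2 ship[0->1]=2 prod=2 -> [6 3 7 4]
Step 6: demand=4,sold=4 ship[2->3]=2 ship[1->2]=2 ship[0->1]=2 prod=2 -> [6 3 7 2]
Step 7: demand=4,sold=2 ship[2->3]=2 ship[1->2]=2 ship[0->1]=2 prod=2 -> [6 3 7 2]
Step 8: demand=4,sold=2 ship[2->3]=2 ship[1->2]=2 ship[0->1]=2 prod=2 -> [6 3 7 2]
Step 9: demand=4,sold=2 ship[2->3]=2 ship[1->2]=2 ship[0->1]=2 prod=2 -> [6 3 7 2]
Step 10: demand=4,sold=2 ship[2->3]=2 ship[1->2]=2 ship[0->1]=2 prod=2 -> [6 3 7 2]
Step 11: demand=4,sold=2 ship[2->3]=2 ship[1->2]=2 ship[0->1]=2 prod=2 -> [6 3 7 2]
Step 12: demand=4,sold=2 ship[2->3]=2 ship[1->2]=2 ship[0->1]=2 prod=2 -> [6 3 7 2]
First stockout at step 7

7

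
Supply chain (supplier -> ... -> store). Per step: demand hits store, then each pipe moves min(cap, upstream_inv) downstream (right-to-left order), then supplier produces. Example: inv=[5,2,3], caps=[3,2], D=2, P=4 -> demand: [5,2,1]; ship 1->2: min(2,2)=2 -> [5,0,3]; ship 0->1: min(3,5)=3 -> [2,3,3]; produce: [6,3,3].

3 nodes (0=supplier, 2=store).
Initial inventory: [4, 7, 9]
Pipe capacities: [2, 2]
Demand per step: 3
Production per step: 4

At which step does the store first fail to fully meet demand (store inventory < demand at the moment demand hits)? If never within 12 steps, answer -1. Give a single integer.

Step 1: demand=3,sold=3 ship[1->2]=2 ship[0->1]=2 prod=4 -> [6 7 8]
Step 2: demand=3,sold=3 ship[1->2]=2 ship[0->1]=2 prod=4 -> [8 7 7]
Step 3: demand=3,sold=3 ship[1->2]=2 ship[0->1]=2 prod=4 -> [10 7 6]
Step 4: demand=3,sold=3 ship[1->2]=2 ship[0->1]=2 prod=4 -> [12 7 5]
Step 5: demand=3,sold=3 ship[1->2]=2 ship[0->1]=2 prod=4 -> [14 7 4]
Step 6: demand=3,sold=3 ship[1->2]=2 ship[0->1]=2 prod=4 -> [16 7 3]
Step 7: demand=3,sold=3 ship[1->2]=2 ship[0->1]=2 prod=4 -> [18 7 2]
Step 8: demand=3,sold=2 ship[1->2]=2 ship[0->1]=2 prod=4 -> [20 7 2]
Step 9: demand=3,sold=2 ship[1->2]=2 ship[0->1]=2 prod=4 -> [22 7 2]
Step 10: demand=3,sold=2 ship[1->2]=2 ship[0->1]=2 prod=4 -> [24 7 2]
Step 11: demand=3,sold=2 ship[1->2]=2 ship[0->1]=2 prod=4 -> [26 7 2]
Step 12: demand=3,sold=2 ship[1->2]=2 ship[0->1]=2 prod=4 -> [28 7 2]
First stockout at step 8

8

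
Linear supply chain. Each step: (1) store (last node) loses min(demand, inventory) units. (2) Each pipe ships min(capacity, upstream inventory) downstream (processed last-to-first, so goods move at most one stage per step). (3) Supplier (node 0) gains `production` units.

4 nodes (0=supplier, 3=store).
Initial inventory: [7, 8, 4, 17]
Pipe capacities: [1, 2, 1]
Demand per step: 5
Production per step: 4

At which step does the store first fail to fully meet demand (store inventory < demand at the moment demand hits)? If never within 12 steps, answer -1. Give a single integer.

Step 1: demand=5,sold=5 ship[2->3]=1 ship[1->2]=2 ship[0->1]=1 prod=4 -> [10 7 5 13]
Step 2: demand=5,sold=5 ship[2->3]=1 ship[1->2]=2 ship[0->1]=1 prod=4 -> [13 6 6 9]
Step 3: demand=5,sold=5 ship[2->3]=1 ship[1->2]=2 ship[0->1]=1 prod=4 -> [16 5 7 5]
Step 4: demand=5,sold=5 ship[2->3]=1 ship[1->2]=2 ship[0->1]=1 prod=4 -> [19 4 8 1]
Step 5: demand=5,sold=1 ship[2->3]=1 ship[1->2]=2 ship[0->1]=1 prod=4 -> [22 3 9 1]
Step 6: demand=5,sold=1 ship[2->3]=1 ship[1->2]=2 ship[0->1]=1 prod=4 -> [25 2 10 1]
Step 7: demand=5,sold=1 ship[2->3]=1 ship[1->2]=2 ship[0->1]=1 prod=4 -> [28 1 11 1]
Step 8: demand=5,sold=1 ship[2->3]=1 ship[1->2]=1 ship[0->1]=1 prod=4 -> [31 1 11 1]
Step 9: demand=5,sold=1 ship[2->3]=1 ship[1->2]=1 ship[0->1]=1 prod=4 -> [34 1 11 1]
Step 10: demand=5,sold=1 ship[2->3]=1 ship[1->2]=1 ship[0->1]=1 prod=4 -> [37 1 11 1]
Step 11: demand=5,sold=1 ship[2->3]=1 ship[1->2]=1 ship[0->1]=1 prod=4 -> [40 1 11 1]
Step 12: demand=5,sold=1 ship[2->3]=1 ship[1->2]=1 ship[0->1]=1 prod=4 -> [43 1 11 1]
First stockout at step 5

5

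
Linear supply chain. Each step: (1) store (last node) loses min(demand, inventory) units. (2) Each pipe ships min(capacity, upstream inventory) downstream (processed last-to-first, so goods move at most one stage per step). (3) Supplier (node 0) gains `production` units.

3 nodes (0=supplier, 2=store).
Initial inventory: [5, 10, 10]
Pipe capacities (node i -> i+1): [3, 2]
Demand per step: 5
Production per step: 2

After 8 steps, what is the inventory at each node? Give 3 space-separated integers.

Step 1: demand=5,sold=5 ship[1->2]=2 ship[0->1]=3 prod=2 -> inv=[4 11 7]
Step 2: demand=5,sold=5 ship[1->2]=2 ship[0->1]=3 prod=2 -> inv=[3 12 4]
Step 3: demand=5,sold=4 ship[1->2]=2 ship[0->1]=3 prod=2 -> inv=[2 13 2]
Step 4: demand=5,sold=2 ship[1->2]=2 ship[0->1]=2 prod=2 -> inv=[2 13 2]
Step 5: demand=5,sold=2 ship[1->2]=2 ship[0->1]=2 prod=2 -> inv=[2 13 2]
Step 6: demand=5,sold=2 ship[1->2]=2 ship[0->1]=2 prod=2 -> inv=[2 13 2]
Step 7: demand=5,sold=2 ship[1->2]=2 ship[0->1]=2 prod=2 -> inv=[2 13 2]
Step 8: demand=5,sold=2 ship[1->2]=2 ship[0->1]=2 prod=2 -> inv=[2 13 2]

2 13 2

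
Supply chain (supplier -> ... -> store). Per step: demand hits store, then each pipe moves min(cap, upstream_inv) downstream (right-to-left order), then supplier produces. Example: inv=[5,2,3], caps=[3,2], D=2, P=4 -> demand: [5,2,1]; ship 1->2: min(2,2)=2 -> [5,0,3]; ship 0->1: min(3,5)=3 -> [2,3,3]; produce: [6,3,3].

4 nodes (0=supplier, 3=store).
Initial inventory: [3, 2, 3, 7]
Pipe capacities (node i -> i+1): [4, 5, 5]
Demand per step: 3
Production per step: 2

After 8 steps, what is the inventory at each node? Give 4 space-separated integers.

Step 1: demand=3,sold=3 ship[2->3]=3 ship[1->2]=2 ship[0->1]=3 prod=2 -> inv=[2 3 2 7]
Step 2: demand=3,sold=3 ship[2->3]=2 ship[1->2]=3 ship[0->1]=2 prod=2 -> inv=[2 2 3 6]
Step 3: demand=3,sold=3 ship[2->3]=3 ship[1->2]=2 ship[0->1]=2 prod=2 -> inv=[2 2 2 6]
Step 4: demand=3,sold=3 ship[2->3]=2 ship[1->2]=2 ship[0->1]=2 prod=2 -> inv=[2 2 2 5]
Step 5: demand=3,sold=3 ship[2->3]=2 ship[1->2]=2 ship[0->1]=2 prod=2 -> inv=[2 2 2 4]
Step 6: demand=3,sold=3 ship[2->3]=2 ship[1->2]=2 ship[0->1]=2 prod=2 -> inv=[2 2 2 3]
Step 7: demand=3,sold=3 ship[2->3]=2 ship[1->2]=2 ship[0->1]=2 prod=2 -> inv=[2 2 2 2]
Step 8: demand=3,sold=2 ship[2->3]=2 ship[1->2]=2 ship[0->1]=2 prod=2 -> inv=[2 2 2 2]

2 2 2 2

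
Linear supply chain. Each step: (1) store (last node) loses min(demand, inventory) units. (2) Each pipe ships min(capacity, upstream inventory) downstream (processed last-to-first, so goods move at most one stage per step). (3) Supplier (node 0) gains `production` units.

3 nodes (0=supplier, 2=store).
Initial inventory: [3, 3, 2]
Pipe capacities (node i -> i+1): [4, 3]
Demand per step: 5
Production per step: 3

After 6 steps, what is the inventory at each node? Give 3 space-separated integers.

Step 1: demand=5,sold=2 ship[1->2]=3 ship[0->1]=3 prod=3 -> inv=[3 3 3]
Step 2: demand=5,sold=3 ship[1->2]=3 ship[0->1]=3 prod=3 -> inv=[3 3 3]
Step 3: demand=5,sold=3 ship[1->2]=3 ship[0->1]=3 prod=3 -> inv=[3 3 3]
Step 4: demand=5,sold=3 ship[1->2]=3 ship[0->1]=3 prod=3 -> inv=[3 3 3]
Step 5: demand=5,sold=3 ship[1->2]=3 ship[0->1]=3 prod=3 -> inv=[3 3 3]
Step 6: demand=5,sold=3 ship[1->2]=3 ship[0->1]=3 prod=3 -> inv=[3 3 3]

3 3 3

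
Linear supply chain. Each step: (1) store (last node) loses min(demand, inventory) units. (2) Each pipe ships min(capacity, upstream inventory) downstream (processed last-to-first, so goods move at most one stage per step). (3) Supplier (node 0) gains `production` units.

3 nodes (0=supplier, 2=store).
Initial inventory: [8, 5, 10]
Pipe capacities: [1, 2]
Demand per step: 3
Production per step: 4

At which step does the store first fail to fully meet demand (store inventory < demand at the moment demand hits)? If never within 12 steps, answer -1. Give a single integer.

Step 1: demand=3,sold=3 ship[1->2]=2 ship[0->1]=1 prod=4 -> [11 4 9]
Step 2: demand=3,sold=3 ship[1->2]=2 ship[0->1]=1 prod=4 -> [14 3 8]
Step 3: demand=3,sold=3 ship[1->2]=2 ship[0->1]=1 prod=4 -> [17 2 7]
Step 4: demand=3,sold=3 ship[1->2]=2 ship[0->1]=1 prod=4 -> [20 1 6]
Step 5: demand=3,sold=3 ship[1->2]=1 ship[0->1]=1 prod=4 -> [23 1 4]
Step 6: demand=3,sold=3 ship[1->2]=1 ship[0->1]=1 prod=4 -> [26 1 2]
Step 7: demand=3,sold=2 ship[1->2]=1 ship[0->1]=1 prod=4 -> [29 1 1]
Step 8: demand=3,sold=1 ship[1->2]=1 ship[0->1]=1 prod=4 -> [32 1 1]
Step 9: demand=3,sold=1 ship[1->2]=1 ship[0->1]=1 prod=4 -> [35 1 1]
Step 10: demand=3,sold=1 ship[1->2]=1 ship[0->1]=1 prod=4 -> [38 1 1]
Step 11: demand=3,sold=1 ship[1->2]=1 ship[0->1]=1 prod=4 -> [41 1 1]
Step 12: demand=3,sold=1 ship[1->2]=1 ship[0->1]=1 prod=4 -> [44 1 1]
First stockout at step 7

7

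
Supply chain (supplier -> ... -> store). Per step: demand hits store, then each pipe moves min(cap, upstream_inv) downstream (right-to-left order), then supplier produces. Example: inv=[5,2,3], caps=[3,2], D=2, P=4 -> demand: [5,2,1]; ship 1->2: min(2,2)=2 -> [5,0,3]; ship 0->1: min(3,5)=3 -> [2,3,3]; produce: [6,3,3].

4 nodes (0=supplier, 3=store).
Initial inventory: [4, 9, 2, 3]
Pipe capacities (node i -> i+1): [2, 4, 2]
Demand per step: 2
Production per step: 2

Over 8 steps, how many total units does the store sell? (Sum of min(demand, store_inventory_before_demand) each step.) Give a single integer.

Answer: 16

Derivation:
Step 1: sold=2 (running total=2) -> [4 7 4 3]
Step 2: sold=2 (running total=4) -> [4 5 6 3]
Step 3: sold=2 (running total=6) -> [4 3 8 3]
Step 4: sold=2 (running total=8) -> [4 2 9 3]
Step 5: sold=2 (running total=10) -> [4 2 9 3]
Step 6: sold=2 (running total=12) -> [4 2 9 3]
Step 7: sold=2 (running total=14) -> [4 2 9 3]
Step 8: sold=2 (running total=16) -> [4 2 9 3]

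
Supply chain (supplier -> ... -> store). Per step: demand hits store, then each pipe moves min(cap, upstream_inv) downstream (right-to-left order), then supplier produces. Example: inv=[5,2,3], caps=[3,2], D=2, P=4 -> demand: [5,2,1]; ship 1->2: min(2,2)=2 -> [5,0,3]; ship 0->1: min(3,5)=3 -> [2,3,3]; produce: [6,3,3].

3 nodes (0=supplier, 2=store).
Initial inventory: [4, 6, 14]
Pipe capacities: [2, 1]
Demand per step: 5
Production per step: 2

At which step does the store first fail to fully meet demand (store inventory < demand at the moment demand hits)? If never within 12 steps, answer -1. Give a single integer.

Step 1: demand=5,sold=5 ship[1->2]=1 ship[0->1]=2 prod=2 -> [4 7 10]
Step 2: demand=5,sold=5 ship[1->2]=1 ship[0->1]=2 prod=2 -> [4 8 6]
Step 3: demand=5,sold=5 ship[1->2]=1 ship[0->1]=2 prod=2 -> [4 9 2]
Step 4: demand=5,sold=2 ship[1->2]=1 ship[0->1]=2 prod=2 -> [4 10 1]
Step 5: demand=5,sold=1 ship[1->2]=1 ship[0->1]=2 prod=2 -> [4 11 1]
Step 6: demand=5,sold=1 ship[1->2]=1 ship[0->1]=2 prod=2 -> [4 12 1]
Step 7: demand=5,sold=1 ship[1->2]=1 ship[0->1]=2 prod=2 -> [4 13 1]
Step 8: demand=5,sold=1 ship[1->2]=1 ship[0->1]=2 prod=2 -> [4 14 1]
Step 9: demand=5,sold=1 ship[1->2]=1 ship[0->1]=2 prod=2 -> [4 15 1]
Step 10: demand=5,sold=1 ship[1->2]=1 ship[0->1]=2 prod=2 -> [4 16 1]
Step 11: demand=5,sold=1 ship[1->2]=1 ship[0->1]=2 prod=2 -> [4 17 1]
Step 12: demand=5,sold=1 ship[1->2]=1 ship[0->1]=2 prod=2 -> [4 18 1]
First stockout at step 4

4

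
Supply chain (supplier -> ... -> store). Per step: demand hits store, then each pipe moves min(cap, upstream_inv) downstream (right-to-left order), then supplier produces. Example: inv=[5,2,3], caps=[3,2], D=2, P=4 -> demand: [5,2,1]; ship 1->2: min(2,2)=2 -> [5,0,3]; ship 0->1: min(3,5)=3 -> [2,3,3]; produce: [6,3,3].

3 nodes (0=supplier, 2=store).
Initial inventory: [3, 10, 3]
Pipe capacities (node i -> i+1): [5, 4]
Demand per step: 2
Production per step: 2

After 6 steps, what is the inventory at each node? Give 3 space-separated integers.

Step 1: demand=2,sold=2 ship[1->2]=4 ship[0->1]=3 prod=2 -> inv=[2 9 5]
Step 2: demand=2,sold=2 ship[1->2]=4 ship[0->1]=2 prod=2 -> inv=[2 7 7]
Step 3: demand=2,sold=2 ship[1->2]=4 ship[0->1]=2 prod=2 -> inv=[2 5 9]
Step 4: demand=2,sold=2 ship[1->2]=4 ship[0->1]=2 prod=2 -> inv=[2 3 11]
Step 5: demand=2,sold=2 ship[1->2]=3 ship[0->1]=2 prod=2 -> inv=[2 2 12]
Step 6: demand=2,sold=2 ship[1->2]=2 ship[0->1]=2 prod=2 -> inv=[2 2 12]

2 2 12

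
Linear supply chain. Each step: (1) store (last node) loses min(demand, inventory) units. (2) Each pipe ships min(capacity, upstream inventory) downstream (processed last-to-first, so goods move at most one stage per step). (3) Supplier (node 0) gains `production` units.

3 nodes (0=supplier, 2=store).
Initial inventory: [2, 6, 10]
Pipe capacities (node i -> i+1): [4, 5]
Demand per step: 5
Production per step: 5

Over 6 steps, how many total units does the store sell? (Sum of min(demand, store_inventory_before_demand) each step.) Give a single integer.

Step 1: sold=5 (running total=5) -> [5 3 10]
Step 2: sold=5 (running total=10) -> [6 4 8]
Step 3: sold=5 (running total=15) -> [7 4 7]
Step 4: sold=5 (running total=20) -> [8 4 6]
Step 5: sold=5 (running total=25) -> [9 4 5]
Step 6: sold=5 (running total=30) -> [10 4 4]

Answer: 30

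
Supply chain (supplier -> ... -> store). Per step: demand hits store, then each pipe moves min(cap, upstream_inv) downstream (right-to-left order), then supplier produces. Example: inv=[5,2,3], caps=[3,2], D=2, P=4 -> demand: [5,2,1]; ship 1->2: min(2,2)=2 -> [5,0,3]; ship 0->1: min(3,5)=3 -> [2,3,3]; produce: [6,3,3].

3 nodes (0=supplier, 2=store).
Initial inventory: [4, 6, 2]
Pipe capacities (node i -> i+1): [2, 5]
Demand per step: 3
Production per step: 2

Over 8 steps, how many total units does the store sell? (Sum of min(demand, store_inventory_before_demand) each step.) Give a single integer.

Step 1: sold=2 (running total=2) -> [4 3 5]
Step 2: sold=3 (running total=5) -> [4 2 5]
Step 3: sold=3 (running total=8) -> [4 2 4]
Step 4: sold=3 (running total=11) -> [4 2 3]
Step 5: sold=3 (running total=14) -> [4 2 2]
Step 6: sold=2 (running total=16) -> [4 2 2]
Step 7: sold=2 (running total=18) -> [4 2 2]
Step 8: sold=2 (running total=20) -> [4 2 2]

Answer: 20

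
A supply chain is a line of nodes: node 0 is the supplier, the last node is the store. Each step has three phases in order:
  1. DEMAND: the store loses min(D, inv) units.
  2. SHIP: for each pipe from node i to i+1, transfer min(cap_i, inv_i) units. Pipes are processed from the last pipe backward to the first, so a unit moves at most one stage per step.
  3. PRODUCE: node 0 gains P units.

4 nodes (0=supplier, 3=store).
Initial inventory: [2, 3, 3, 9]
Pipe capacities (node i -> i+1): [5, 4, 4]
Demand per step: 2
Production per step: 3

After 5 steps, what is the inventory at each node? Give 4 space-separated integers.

Step 1: demand=2,sold=2 ship[2->3]=3 ship[1->2]=3 ship[0->1]=2 prod=3 -> inv=[3 2 3 10]
Step 2: demand=2,sold=2 ship[2->3]=3 ship[1->2]=2 ship[0->1]=3 prod=3 -> inv=[3 3 2 11]
Step 3: demand=2,sold=2 ship[2->3]=2 ship[1->2]=3 ship[0->1]=3 prod=3 -> inv=[3 3 3 11]
Step 4: demand=2,sold=2 ship[2->3]=3 ship[1->2]=3 ship[0->1]=3 prod=3 -> inv=[3 3 3 12]
Step 5: demand=2,sold=2 ship[2->3]=3 ship[1->2]=3 ship[0->1]=3 prod=3 -> inv=[3 3 3 13]

3 3 3 13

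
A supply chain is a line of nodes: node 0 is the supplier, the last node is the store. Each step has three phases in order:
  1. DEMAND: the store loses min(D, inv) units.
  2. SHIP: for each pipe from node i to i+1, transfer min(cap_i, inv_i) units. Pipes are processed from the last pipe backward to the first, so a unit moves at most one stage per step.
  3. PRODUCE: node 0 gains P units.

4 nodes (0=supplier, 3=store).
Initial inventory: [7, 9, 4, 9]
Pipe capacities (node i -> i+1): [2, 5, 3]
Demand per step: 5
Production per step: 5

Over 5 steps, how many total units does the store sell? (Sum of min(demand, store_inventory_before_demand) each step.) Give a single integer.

Answer: 21

Derivation:
Step 1: sold=5 (running total=5) -> [10 6 6 7]
Step 2: sold=5 (running total=10) -> [13 3 8 5]
Step 3: sold=5 (running total=15) -> [16 2 8 3]
Step 4: sold=3 (running total=18) -> [19 2 7 3]
Step 5: sold=3 (running total=21) -> [22 2 6 3]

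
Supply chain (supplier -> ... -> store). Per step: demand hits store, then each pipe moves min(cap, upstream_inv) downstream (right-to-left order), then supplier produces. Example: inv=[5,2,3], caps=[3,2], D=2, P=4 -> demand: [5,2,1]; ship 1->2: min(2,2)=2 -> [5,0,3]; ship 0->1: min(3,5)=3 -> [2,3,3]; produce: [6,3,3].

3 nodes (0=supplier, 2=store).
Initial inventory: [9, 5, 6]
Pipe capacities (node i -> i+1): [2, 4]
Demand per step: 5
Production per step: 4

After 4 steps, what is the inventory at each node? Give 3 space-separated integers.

Step 1: demand=5,sold=5 ship[1->2]=4 ship[0->1]=2 prod=4 -> inv=[11 3 5]
Step 2: demand=5,sold=5 ship[1->2]=3 ship[0->1]=2 prod=4 -> inv=[13 2 3]
Step 3: demand=5,sold=3 ship[1->2]=2 ship[0->1]=2 prod=4 -> inv=[15 2 2]
Step 4: demand=5,sold=2 ship[1->2]=2 ship[0->1]=2 prod=4 -> inv=[17 2 2]

17 2 2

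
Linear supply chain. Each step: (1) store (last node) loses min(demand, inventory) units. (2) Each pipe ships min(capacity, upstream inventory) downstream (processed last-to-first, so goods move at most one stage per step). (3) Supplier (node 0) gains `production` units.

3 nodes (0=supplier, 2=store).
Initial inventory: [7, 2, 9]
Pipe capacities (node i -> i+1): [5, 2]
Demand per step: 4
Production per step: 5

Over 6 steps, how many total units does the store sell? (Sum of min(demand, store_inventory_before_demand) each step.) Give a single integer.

Answer: 19

Derivation:
Step 1: sold=4 (running total=4) -> [7 5 7]
Step 2: sold=4 (running total=8) -> [7 8 5]
Step 3: sold=4 (running total=12) -> [7 11 3]
Step 4: sold=3 (running total=15) -> [7 14 2]
Step 5: sold=2 (running total=17) -> [7 17 2]
Step 6: sold=2 (running total=19) -> [7 20 2]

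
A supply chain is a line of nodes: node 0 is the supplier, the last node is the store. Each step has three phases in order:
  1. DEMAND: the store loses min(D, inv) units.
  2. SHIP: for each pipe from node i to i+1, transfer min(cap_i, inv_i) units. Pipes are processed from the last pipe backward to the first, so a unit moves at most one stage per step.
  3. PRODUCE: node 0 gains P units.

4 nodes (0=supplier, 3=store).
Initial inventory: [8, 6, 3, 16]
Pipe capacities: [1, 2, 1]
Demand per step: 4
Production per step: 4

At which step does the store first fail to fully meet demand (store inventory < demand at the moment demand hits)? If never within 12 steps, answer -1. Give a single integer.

Step 1: demand=4,sold=4 ship[2->3]=1 ship[1->2]=2 ship[0->1]=1 prod=4 -> [11 5 4 13]
Step 2: demand=4,sold=4 ship[2->3]=1 ship[1->2]=2 ship[0->1]=1 prod=4 -> [14 4 5 10]
Step 3: demand=4,sold=4 ship[2->3]=1 ship[1->2]=2 ship[0->1]=1 prod=4 -> [17 3 6 7]
Step 4: demand=4,sold=4 ship[2->3]=1 ship[1->2]=2 ship[0->1]=1 prod=4 -> [20 2 7 4]
Step 5: demand=4,sold=4 ship[2->3]=1 ship[1->2]=2 ship[0->1]=1 prod=4 -> [23 1 8 1]
Step 6: demand=4,sold=1 ship[2->3]=1 ship[1->2]=1 ship[0->1]=1 prod=4 -> [26 1 8 1]
Step 7: demand=4,sold=1 ship[2->3]=1 ship[1->2]=1 ship[0->1]=1 prod=4 -> [29 1 8 1]
Step 8: demand=4,sold=1 ship[2->3]=1 ship[1->2]=1 ship[0->1]=1 prod=4 -> [32 1 8 1]
Step 9: demand=4,sold=1 ship[2->3]=1 ship[1->2]=1 ship[0->1]=1 prod=4 -> [35 1 8 1]
Step 10: demand=4,sold=1 ship[2->3]=1 ship[1->2]=1 ship[0->1]=1 prod=4 -> [38 1 8 1]
Step 11: demand=4,sold=1 ship[2->3]=1 ship[1->2]=1 ship[0->1]=1 prod=4 -> [41 1 8 1]
Step 12: demand=4,sold=1 ship[2->3]=1 ship[1->2]=1 ship[0->1]=1 prod=4 -> [44 1 8 1]
First stockout at step 6

6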